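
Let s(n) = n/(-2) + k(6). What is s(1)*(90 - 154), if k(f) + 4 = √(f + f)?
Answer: 288 - 128*√3 ≈ 66.297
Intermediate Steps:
k(f) = -4 + √2*√f (k(f) = -4 + √(f + f) = -4 + √(2*f) = -4 + √2*√f)
s(n) = -4 + 2*√3 - n/2 (s(n) = n/(-2) + (-4 + √2*√6) = n*(-½) + (-4 + 2*√3) = -n/2 + (-4 + 2*√3) = -4 + 2*√3 - n/2)
s(1)*(90 - 154) = (-4 + 2*√3 - ½*1)*(90 - 154) = (-4 + 2*√3 - ½)*(-64) = (-9/2 + 2*√3)*(-64) = 288 - 128*√3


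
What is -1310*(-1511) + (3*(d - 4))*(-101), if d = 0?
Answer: 1980622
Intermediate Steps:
-1310*(-1511) + (3*(d - 4))*(-101) = -1310*(-1511) + (3*(0 - 4))*(-101) = 1979410 + (3*(-4))*(-101) = 1979410 - 12*(-101) = 1979410 + 1212 = 1980622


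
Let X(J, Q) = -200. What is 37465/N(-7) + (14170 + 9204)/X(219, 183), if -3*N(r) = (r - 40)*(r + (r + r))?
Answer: -7591523/32900 ≈ -230.75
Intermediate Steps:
N(r) = -r*(-40 + r) (N(r) = -(r - 40)*(r + (r + r))/3 = -(-40 + r)*(r + 2*r)/3 = -(-40 + r)*3*r/3 = -r*(-40 + r))
37465/N(-7) + (14170 + 9204)/X(219, 183) = 37465/((-7*(40 - 1*(-7)))) + (14170 + 9204)/(-200) = 37465/((-7*(40 + 7))) + 23374*(-1/200) = 37465/((-7*47)) - 11687/100 = 37465/(-329) - 11687/100 = 37465*(-1/329) - 11687/100 = -37465/329 - 11687/100 = -7591523/32900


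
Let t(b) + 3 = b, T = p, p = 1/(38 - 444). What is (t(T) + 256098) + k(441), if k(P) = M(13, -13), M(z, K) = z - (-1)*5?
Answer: 103981877/406 ≈ 2.5611e+5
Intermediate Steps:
M(z, K) = 5 + z (M(z, K) = z - 1*(-5) = z + 5 = 5 + z)
p = -1/406 (p = 1/(-406) = -1/406 ≈ -0.0024631)
T = -1/406 ≈ -0.0024631
k(P) = 18 (k(P) = 5 + 13 = 18)
t(b) = -3 + b
(t(T) + 256098) + k(441) = ((-3 - 1/406) + 256098) + 18 = (-1219/406 + 256098) + 18 = 103974569/406 + 18 = 103981877/406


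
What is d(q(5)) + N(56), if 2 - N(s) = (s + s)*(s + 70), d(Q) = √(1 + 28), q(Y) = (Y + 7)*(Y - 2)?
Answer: -14110 + √29 ≈ -14105.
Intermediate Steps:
q(Y) = (-2 + Y)*(7 + Y) (q(Y) = (7 + Y)*(-2 + Y) = (-2 + Y)*(7 + Y))
d(Q) = √29
N(s) = 2 - 2*s*(70 + s) (N(s) = 2 - (s + s)*(s + 70) = 2 - 2*s*(70 + s))
d(q(5)) + N(56) = √29 + (2 - 140*56 - 2*56²) = √29 + (2 - 7840 - 2*3136) = √29 + (2 - 7840 - 6272) = √29 - 14110 = -14110 + √29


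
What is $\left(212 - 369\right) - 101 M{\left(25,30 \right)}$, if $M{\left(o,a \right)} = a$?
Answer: $-3187$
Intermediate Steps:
$\left(212 - 369\right) - 101 M{\left(25,30 \right)} = \left(212 - 369\right) - 3030 = -157 - 3030 = -3187$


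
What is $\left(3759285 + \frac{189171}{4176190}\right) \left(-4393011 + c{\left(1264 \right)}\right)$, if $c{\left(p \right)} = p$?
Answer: $- \frac{68948182019086661787}{4176190} \approx -1.651 \cdot 10^{13}$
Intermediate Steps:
$\left(3759285 + \frac{189171}{4176190}\right) \left(-4393011 + c{\left(1264 \right)}\right) = \left(3759285 + \frac{189171}{4176190}\right) \left(-4393011 + 1264\right) = \left(3759285 + 189171 \cdot \frac{1}{4176190}\right) \left(-4391747\right) = \left(3759285 + \frac{189171}{4176190}\right) \left(-4391747\right) = \frac{15699488613321}{4176190} \left(-4391747\right) = - \frac{68948182019086661787}{4176190}$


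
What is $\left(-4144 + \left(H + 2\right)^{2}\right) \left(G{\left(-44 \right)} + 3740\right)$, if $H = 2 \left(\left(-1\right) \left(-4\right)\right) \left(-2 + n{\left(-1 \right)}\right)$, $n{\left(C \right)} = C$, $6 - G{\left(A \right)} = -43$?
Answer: $-13867740$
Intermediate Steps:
$G{\left(A \right)} = 49$ ($G{\left(A \right)} = 6 - -43 = 6 + 43 = 49$)
$H = -24$ ($H = 2 \left(\left(-1\right) \left(-4\right)\right) \left(-2 - 1\right) = 2 \cdot 4 \left(-3\right) = 8 \left(-3\right) = -24$)
$\left(-4144 + \left(H + 2\right)^{2}\right) \left(G{\left(-44 \right)} + 3740\right) = \left(-4144 + \left(-24 + 2\right)^{2}\right) \left(49 + 3740\right) = \left(-4144 + \left(-22\right)^{2}\right) 3789 = \left(-4144 + 484\right) 3789 = \left(-3660\right) 3789 = -13867740$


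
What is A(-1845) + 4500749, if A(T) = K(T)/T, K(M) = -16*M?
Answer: 4500733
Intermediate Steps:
A(T) = -16 (A(T) = (-16*T)/T = -16)
A(-1845) + 4500749 = -16 + 4500749 = 4500733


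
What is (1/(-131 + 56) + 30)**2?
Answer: 5058001/5625 ≈ 899.20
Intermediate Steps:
(1/(-131 + 56) + 30)**2 = (1/(-75) + 30)**2 = (-1/75 + 30)**2 = (2249/75)**2 = 5058001/5625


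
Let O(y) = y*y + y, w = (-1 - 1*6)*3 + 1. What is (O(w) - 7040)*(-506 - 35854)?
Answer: 242157600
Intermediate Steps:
w = -20 (w = (-1 - 6)*3 + 1 = -7*3 + 1 = -21 + 1 = -20)
O(y) = y + y² (O(y) = y² + y = y + y²)
(O(w) - 7040)*(-506 - 35854) = (-20*(1 - 20) - 7040)*(-506 - 35854) = (-20*(-19) - 7040)*(-36360) = (380 - 7040)*(-36360) = -6660*(-36360) = 242157600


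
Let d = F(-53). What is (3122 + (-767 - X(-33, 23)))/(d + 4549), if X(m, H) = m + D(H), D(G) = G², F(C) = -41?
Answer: 1859/4508 ≈ 0.41238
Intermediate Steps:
X(m, H) = m + H²
d = -41
(3122 + (-767 - X(-33, 23)))/(d + 4549) = (3122 + (-767 - (-33 + 23²)))/(-41 + 4549) = (3122 + (-767 - (-33 + 529)))/4508 = (3122 + (-767 - 1*496))*(1/4508) = (3122 + (-767 - 496))*(1/4508) = (3122 - 1263)*(1/4508) = 1859*(1/4508) = 1859/4508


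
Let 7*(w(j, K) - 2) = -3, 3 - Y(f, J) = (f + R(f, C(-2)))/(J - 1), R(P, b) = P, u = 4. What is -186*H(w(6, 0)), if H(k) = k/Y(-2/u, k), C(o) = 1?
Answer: -8184/133 ≈ -61.534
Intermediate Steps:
Y(f, J) = 3 - 2*f/(-1 + J) (Y(f, J) = 3 - (f + f)/(J - 1) = 3 - 2*f/(-1 + J))
w(j, K) = 11/7 (w(j, K) = 2 + (⅐)*(-3) = 2 - 3/7 = 11/7)
H(k) = k*(-1 + k)/(-2 + 3*k) (H(k) = k/(((-3 - (-4)/4 + 3*k)/(-1 + k))) = k/(((-3 - 2*(-½) + 3*k)/(-1 + k))) = k/(((-3 + 1 + 3*k)/(-1 + k))) = k/(((-2 + 3*k)/(-1 + k))) = k*((-1 + k)/(-2 + 3*k)) = k*(-1 + k)/(-2 + 3*k))
-186*H(w(6, 0)) = -2046*(-1 + 11/7)/(7*(-2 + 3*(11/7))) = -2046*4/(7*(-2 + 33/7)*7) = -2046*4/(7*19/7*7) = -2046*7*4/(7*19*7) = -186*44/133 = -8184/133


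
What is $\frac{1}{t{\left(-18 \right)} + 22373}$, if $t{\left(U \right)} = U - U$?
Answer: $\frac{1}{22373} \approx 4.4697 \cdot 10^{-5}$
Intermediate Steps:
$t{\left(U \right)} = 0$
$\frac{1}{t{\left(-18 \right)} + 22373} = \frac{1}{0 + 22373} = \frac{1}{22373}$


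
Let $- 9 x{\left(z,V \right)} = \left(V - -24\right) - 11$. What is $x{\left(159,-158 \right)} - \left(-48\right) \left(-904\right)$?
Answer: $- \frac{390383}{9} \approx -43376.0$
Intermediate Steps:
$x{\left(z,V \right)} = - \frac{13}{9} - \frac{V}{9}$ ($x{\left(z,V \right)} = - \frac{\left(V - -24\right) - 11}{9} = - \frac{\left(V + 24\right) - 11}{9} = - \frac{\left(24 + V\right) - 11}{9} = - \frac{13 + V}{9} = - \frac{13}{9} - \frac{V}{9}$)
$x{\left(159,-158 \right)} - \left(-48\right) \left(-904\right) = \left(- \frac{13}{9} - - \frac{158}{9}\right) - \left(-48\right) \left(-904\right) = \left(- \frac{13}{9} + \frac{158}{9}\right) - 43392 = \frac{145}{9} - 43392 = - \frac{390383}{9}$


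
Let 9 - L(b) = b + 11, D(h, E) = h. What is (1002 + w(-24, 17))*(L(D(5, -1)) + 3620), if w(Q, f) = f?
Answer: 3681647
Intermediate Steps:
L(b) = -2 - b (L(b) = 9 - (b + 11) = 9 - (11 + b) = 9 + (-11 - b) = -2 - b)
(1002 + w(-24, 17))*(L(D(5, -1)) + 3620) = (1002 + 17)*((-2 - 1*5) + 3620) = 1019*((-2 - 5) + 3620) = 1019*(-7 + 3620) = 1019*3613 = 3681647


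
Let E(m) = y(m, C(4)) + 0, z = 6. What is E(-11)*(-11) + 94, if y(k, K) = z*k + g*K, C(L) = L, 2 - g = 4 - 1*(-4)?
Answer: 1084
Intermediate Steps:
g = -6 (g = 2 - (4 - 1*(-4)) = 2 - (4 + 4) = 2 - 1*8 = 2 - 8 = -6)
y(k, K) = -6*K + 6*k (y(k, K) = 6*k - 6*K = -6*K + 6*k)
E(m) = -24 + 6*m (E(m) = (-6*4 + 6*m) + 0 = (-24 + 6*m) + 0 = -24 + 6*m)
E(-11)*(-11) + 94 = (-24 + 6*(-11))*(-11) + 94 = (-24 - 66)*(-11) + 94 = -90*(-11) + 94 = 990 + 94 = 1084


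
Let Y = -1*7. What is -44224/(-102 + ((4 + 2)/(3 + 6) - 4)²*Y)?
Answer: 199008/809 ≈ 245.99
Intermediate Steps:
Y = -7
-44224/(-102 + ((4 + 2)/(3 + 6) - 4)²*Y) = -44224/(-102 + ((4 + 2)/(3 + 6) - 4)²*(-7)) = -44224/(-102 + (6/9 - 4)²*(-7)) = -44224/(-102 + (6*(⅑) - 4)²*(-7)) = -44224/(-102 + (⅔ - 4)²*(-7)) = -44224/(-102 + (-10/3)²*(-7)) = -44224/(-102 + (100/9)*(-7)) = -44224/(-102 - 700/9) = -44224/(-1618/9) = -44224*(-9/1618) = 199008/809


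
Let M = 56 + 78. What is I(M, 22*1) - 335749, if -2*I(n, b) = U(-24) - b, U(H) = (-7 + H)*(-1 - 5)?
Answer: -335831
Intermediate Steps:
U(H) = 42 - 6*H (U(H) = (-7 + H)*(-6) = 42 - 6*H)
M = 134
I(n, b) = -93 + b/2 (I(n, b) = -((42 - 6*(-24)) - b)/2 = -((42 + 144) - b)/2 = -(186 - b)/2 = -93 + b/2)
I(M, 22*1) - 335749 = (-93 + (22*1)/2) - 335749 = (-93 + (½)*22) - 335749 = (-93 + 11) - 335749 = -82 - 335749 = -335831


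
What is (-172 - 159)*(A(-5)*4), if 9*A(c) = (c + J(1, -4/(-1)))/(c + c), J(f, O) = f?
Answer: -2648/45 ≈ -58.844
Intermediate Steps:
A(c) = (1 + c)/(18*c) (A(c) = ((c + 1)/(c + c))/9 = ((1 + c)/((2*c)))/9 = ((1 + c)*(1/(2*c)))/9 = ((1 + c)/(2*c))/9 = (1 + c)/(18*c))
(-172 - 159)*(A(-5)*4) = (-172 - 159)*(((1/18)*(1 - 5)/(-5))*4) = -331*(1/18)*(-⅕)*(-4)*4 = -662*4/45 = -331*8/45 = -2648/45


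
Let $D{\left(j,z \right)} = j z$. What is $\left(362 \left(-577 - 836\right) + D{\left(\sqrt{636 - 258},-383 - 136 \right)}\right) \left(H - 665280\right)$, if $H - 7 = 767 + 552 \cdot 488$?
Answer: $202111365780 + 615217410 \sqrt{42} \approx 2.061 \cdot 10^{11}$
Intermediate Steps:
$H = 270150$ ($H = 7 + \left(767 + 552 \cdot 488\right) = 7 + \left(767 + 269376\right) = 7 + 270143 = 270150$)
$\left(362 \left(-577 - 836\right) + D{\left(\sqrt{636 - 258},-383 - 136 \right)}\right) \left(H - 665280\right) = \left(362 \left(-577 - 836\right) + \sqrt{636 - 258} \left(-383 - 136\right)\right) \left(270150 - 665280\right) = \left(362 \left(-1413\right) + \sqrt{378} \left(-383 - 136\right)\right) \left(-395130\right) = \left(-511506 + 3 \sqrt{42} \left(-519\right)\right) \left(-395130\right) = \left(-511506 - 1557 \sqrt{42}\right) \left(-395130\right) = 202111365780 + 615217410 \sqrt{42}$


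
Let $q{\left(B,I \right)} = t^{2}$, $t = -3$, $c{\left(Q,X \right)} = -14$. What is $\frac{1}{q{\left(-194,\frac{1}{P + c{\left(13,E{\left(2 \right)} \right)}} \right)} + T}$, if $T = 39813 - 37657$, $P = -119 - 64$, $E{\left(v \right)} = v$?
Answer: $\frac{1}{2165} \approx 0.00046189$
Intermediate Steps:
$P = -183$ ($P = -119 - 64 = -183$)
$T = 2156$
$q{\left(B,I \right)} = 9$ ($q{\left(B,I \right)} = \left(-3\right)^{2} = 9$)
$\frac{1}{q{\left(-194,\frac{1}{P + c{\left(13,E{\left(2 \right)} \right)}} \right)} + T} = \frac{1}{9 + 2156} = \frac{1}{2165}$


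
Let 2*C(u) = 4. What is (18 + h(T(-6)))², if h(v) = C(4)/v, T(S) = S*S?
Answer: 105625/324 ≈ 326.00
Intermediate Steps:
T(S) = S²
C(u) = 2 (C(u) = (½)*4 = 2)
h(v) = 2/v
(18 + h(T(-6)))² = (18 + 2/((-6)²))² = (18 + 2/36)² = (18 + 2*(1/36))² = (18 + 1/18)² = (325/18)² = 105625/324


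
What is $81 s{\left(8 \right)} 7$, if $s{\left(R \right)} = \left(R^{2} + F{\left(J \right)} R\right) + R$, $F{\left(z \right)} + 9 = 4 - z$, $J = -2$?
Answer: $27216$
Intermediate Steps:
$F{\left(z \right)} = -5 - z$ ($F{\left(z \right)} = -9 - \left(-4 + z\right) = -5 - z$)
$s{\left(R \right)} = R^{2} - 2 R$ ($s{\left(R \right)} = \left(R^{2} + \left(-5 - -2\right) R\right) + R = \left(R^{2} + \left(-5 + 2\right) R\right) + R = \left(R^{2} - 3 R\right) + R = R^{2} - 2 R$)
$81 s{\left(8 \right)} 7 = 81 \cdot 8 \left(-2 + 8\right) 7 = 81 \cdot 8 \cdot 6 \cdot 7 = 81 \cdot 48 \cdot 7 = 3888 \cdot 7 = 27216$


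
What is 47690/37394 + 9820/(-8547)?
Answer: 2885525/22829037 ≈ 0.12640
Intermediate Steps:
47690/37394 + 9820/(-8547) = 47690*(1/37394) + 9820*(-1/8547) = 23845/18697 - 9820/8547 = 2885525/22829037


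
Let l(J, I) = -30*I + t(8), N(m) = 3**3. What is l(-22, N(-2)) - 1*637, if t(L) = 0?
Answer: -1447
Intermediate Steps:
N(m) = 27
l(J, I) = -30*I (l(J, I) = -30*I + 0 = -30*I)
l(-22, N(-2)) - 1*637 = -30*27 - 1*637 = -810 - 637 = -1447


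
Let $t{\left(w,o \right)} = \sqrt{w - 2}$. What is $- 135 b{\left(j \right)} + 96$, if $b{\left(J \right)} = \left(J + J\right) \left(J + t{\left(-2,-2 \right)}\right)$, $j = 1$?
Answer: $-174 - 540 i \approx -174.0 - 540.0 i$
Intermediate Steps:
$t{\left(w,o \right)} = \sqrt{-2 + w}$
$b{\left(J \right)} = 2 J \left(J + 2 i\right)$ ($b{\left(J \right)} = \left(J + J\right) \left(J + \sqrt{-2 - 2}\right) = 2 J \left(J + \sqrt{-4}\right) = 2 J \left(J + 2 i\right)$)
$- 135 b{\left(j \right)} + 96 = - 135 \cdot 2 \cdot 1 \left(1 + 2 i\right) + 96 = - 135 \left(2 + 4 i\right) + 96 = \left(-270 - 540 i\right) + 96 = -174 - 540 i$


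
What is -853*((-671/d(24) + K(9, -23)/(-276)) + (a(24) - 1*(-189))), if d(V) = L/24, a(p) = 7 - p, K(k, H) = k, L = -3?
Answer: -434754481/92 ≈ -4.7256e+6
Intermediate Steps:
d(V) = -1/8 (d(V) = -3/24 = -3*1/24 = -1/8)
-853*((-671/d(24) + K(9, -23)/(-276)) + (a(24) - 1*(-189))) = -853*((-671/(-1/8) + 9/(-276)) + ((7 - 1*24) - 1*(-189))) = -853*((-671*(-8) + 9*(-1/276)) + ((7 - 24) + 189)) = -853*((5368 - 3/92) + (-17 + 189)) = -853*(493853/92 + 172) = -853*509677/92 = -434754481/92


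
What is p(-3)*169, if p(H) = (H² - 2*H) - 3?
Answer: 2028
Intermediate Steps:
p(H) = -3 + H² - 2*H
p(-3)*169 = (-3 + (-3)² - 2*(-3))*169 = (-3 + 9 + 6)*169 = 12*169 = 2028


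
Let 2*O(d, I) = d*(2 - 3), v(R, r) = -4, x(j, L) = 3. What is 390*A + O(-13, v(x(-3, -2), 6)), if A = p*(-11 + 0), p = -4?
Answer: 34333/2 ≈ 17167.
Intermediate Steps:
O(d, I) = -d/2 (O(d, I) = (d*(2 - 3))/2 = (d*(-1))/2 = (-d)/2 = -d/2)
A = 44 (A = -4*(-11 + 0) = -4*(-11) = 44)
390*A + O(-13, v(x(-3, -2), 6)) = 390*44 - ½*(-13) = 17160 + 13/2 = 34333/2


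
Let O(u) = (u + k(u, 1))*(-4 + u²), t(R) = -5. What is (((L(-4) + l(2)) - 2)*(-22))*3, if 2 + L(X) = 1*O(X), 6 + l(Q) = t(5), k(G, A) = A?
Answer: 3366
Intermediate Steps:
l(Q) = -11 (l(Q) = -6 - 5 = -11)
O(u) = (1 + u)*(-4 + u²) (O(u) = (u + 1)*(-4 + u²) = (1 + u)*(-4 + u²))
L(X) = -6 + X² + X³ - 4*X (L(X) = -2 + 1*(-4 + X² + X³ - 4*X) = -2 + (-4 + X² + X³ - 4*X) = -6 + X² + X³ - 4*X)
(((L(-4) + l(2)) - 2)*(-22))*3 = ((((-6 + (-4)² + (-4)³ - 4*(-4)) - 11) - 2)*(-22))*3 = ((((-6 + 16 - 64 + 16) - 11) - 2)*(-22))*3 = (((-38 - 11) - 2)*(-22))*3 = ((-49 - 2)*(-22))*3 = -51*(-22)*3 = 1122*3 = 3366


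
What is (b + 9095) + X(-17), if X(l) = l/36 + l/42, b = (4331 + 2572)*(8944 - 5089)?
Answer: 6708280099/252 ≈ 2.6620e+7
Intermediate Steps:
b = 26611065 (b = 6903*3855 = 26611065)
X(l) = 13*l/252 (X(l) = l*(1/36) + l*(1/42) = l/36 + l/42 = 13*l/252)
(b + 9095) + X(-17) = (26611065 + 9095) + (13/252)*(-17) = 26620160 - 221/252 = 6708280099/252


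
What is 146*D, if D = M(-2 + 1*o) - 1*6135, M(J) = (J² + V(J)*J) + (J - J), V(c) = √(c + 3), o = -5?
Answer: -888556 - 2044*I ≈ -8.8856e+5 - 2044.0*I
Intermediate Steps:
V(c) = √(3 + c)
M(J) = J² + J*√(3 + J) (M(J) = (J² + √(3 + J)*J) + (J - J) = (J² + J*√(3 + J)) + 0 = J² + J*√(3 + J))
D = -6086 - 14*I (D = (-2 + 1*(-5))*((-2 + 1*(-5)) + √(3 + (-2 + 1*(-5)))) - 1*6135 = (-2 - 5)*((-2 - 5) + √(3 + (-2 - 5))) - 6135 = -7*(-7 + √(3 - 7)) - 6135 = -7*(-7 + √(-4)) - 6135 = -7*(-7 + 2*I) - 6135 = (49 - 14*I) - 6135 = -6086 - 14*I ≈ -6086.0 - 14.0*I)
146*D = 146*(-6086 - 14*I) = -888556 - 2044*I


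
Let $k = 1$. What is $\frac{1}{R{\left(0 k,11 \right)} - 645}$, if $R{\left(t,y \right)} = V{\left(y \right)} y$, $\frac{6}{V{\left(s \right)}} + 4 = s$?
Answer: $- \frac{7}{4449} \approx -0.0015734$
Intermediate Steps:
$V{\left(s \right)} = \frac{6}{-4 + s}$
$R{\left(t,y \right)} = \frac{6 y}{-4 + y}$ ($R{\left(t,y \right)} = \frac{6}{-4 + y} y = \frac{6 y}{-4 + y}$)
$\frac{1}{R{\left(0 k,11 \right)} - 645} = \frac{1}{6 \cdot 11 \frac{1}{-4 + 11} - 645} = \frac{1}{6 \cdot 11 \cdot \frac{1}{7} - 645} = \frac{1}{\frac{66}{7} - 645} = \frac{1}{- \frac{4449}{7}} = - \frac{7}{4449}$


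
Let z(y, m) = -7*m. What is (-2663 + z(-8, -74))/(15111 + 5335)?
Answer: -2145/20446 ≈ -0.10491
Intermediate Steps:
(-2663 + z(-8, -74))/(15111 + 5335) = (-2663 - 7*(-74))/(15111 + 5335) = (-2663 + 518)/20446 = -2145*1/20446 = -2145/20446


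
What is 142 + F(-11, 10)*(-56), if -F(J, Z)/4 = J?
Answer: -2322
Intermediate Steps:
F(J, Z) = -4*J
142 + F(-11, 10)*(-56) = 142 - 4*(-11)*(-56) = 142 + 44*(-56) = 142 - 2464 = -2322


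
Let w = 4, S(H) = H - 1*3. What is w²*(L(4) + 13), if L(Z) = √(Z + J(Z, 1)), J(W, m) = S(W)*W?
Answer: 208 + 32*√2 ≈ 253.25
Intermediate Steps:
S(H) = -3 + H (S(H) = H - 3 = -3 + H)
J(W, m) = W*(-3 + W) (J(W, m) = (-3 + W)*W = W*(-3 + W))
L(Z) = √(Z + Z*(-3 + Z))
w²*(L(4) + 13) = 4²*(√(4*(-2 + 4)) + 13) = 16*(√(4*2) + 13) = 16*(√8 + 13) = 16*(2*√2 + 13) = 16*(13 + 2*√2) = 208 + 32*√2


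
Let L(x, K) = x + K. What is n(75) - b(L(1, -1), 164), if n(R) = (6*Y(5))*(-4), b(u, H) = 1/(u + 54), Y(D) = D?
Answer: -6481/54 ≈ -120.02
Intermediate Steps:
L(x, K) = K + x
b(u, H) = 1/(54 + u)
n(R) = -120 (n(R) = (6*5)*(-4) = 30*(-4) = -120)
n(75) - b(L(1, -1), 164) = -120 - 1/(54 + (-1 + 1)) = -120 - 1/(54 + 0) = -120 - 1/54 = -6481/54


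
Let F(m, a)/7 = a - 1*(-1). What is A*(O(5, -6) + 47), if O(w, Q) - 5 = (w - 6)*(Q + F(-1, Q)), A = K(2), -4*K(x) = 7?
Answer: -651/4 ≈ -162.75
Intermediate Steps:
F(m, a) = 7 + 7*a (F(m, a) = 7*(a - 1*(-1)) = 7*(a + 1) = 7*(1 + a) = 7 + 7*a)
K(x) = -7/4 (K(x) = -1/4*7 = -7/4)
A = -7/4 ≈ -1.7500
O(w, Q) = 5 + (-6 + w)*(7 + 8*Q) (O(w, Q) = 5 + (w - 6)*(Q + (7 + 7*Q)) = 5 + (-6 + w)*(7 + 8*Q))
A*(O(5, -6) + 47) = -7*((-37 - 48*(-6) + 7*5 + 8*(-6)*5) + 47)/4 = -7*((-37 + 288 + 35 - 240) + 47)/4 = -7*(46 + 47)/4 = -7/4*93 = -651/4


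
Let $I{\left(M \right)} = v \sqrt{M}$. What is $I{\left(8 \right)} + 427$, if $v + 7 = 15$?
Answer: $427 + 16 \sqrt{2} \approx 449.63$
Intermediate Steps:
$v = 8$ ($v = -7 + 15 = 8$)
$I{\left(M \right)} = 8 \sqrt{M}$
$I{\left(8 \right)} + 427 = 8 \sqrt{8} + 427 = 8 \cdot 2 \sqrt{2} + 427 = 16 \sqrt{2} + 427 = 427 + 16 \sqrt{2}$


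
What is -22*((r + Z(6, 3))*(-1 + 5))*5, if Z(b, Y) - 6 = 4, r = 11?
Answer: -9240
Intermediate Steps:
Z(b, Y) = 10 (Z(b, Y) = 6 + 4 = 10)
-22*((r + Z(6, 3))*(-1 + 5))*5 = -22*((11 + 10)*(-1 + 5))*5 = -22*(21*4)*5 = -22*84*5 = -1848*5 = -1*9240 = -9240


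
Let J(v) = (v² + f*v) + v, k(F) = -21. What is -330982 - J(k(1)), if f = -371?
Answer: -339193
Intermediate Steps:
J(v) = v² - 370*v (J(v) = (v² - 371*v) + v = v² - 370*v)
-330982 - J(k(1)) = -330982 - (-21)*(-370 - 21) = -330982 - (-21)*(-391) = -330982 - 1*8211 = -330982 - 8211 = -339193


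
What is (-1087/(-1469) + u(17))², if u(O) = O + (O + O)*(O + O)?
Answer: 2972948402176/2157961 ≈ 1.3777e+6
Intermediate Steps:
u(O) = O + 4*O² (u(O) = O + (2*O)*(2*O) = O + 4*O²)
(-1087/(-1469) + u(17))² = (-1087/(-1469) + 17*(1 + 4*17))² = (-1087*(-1/1469) + 17*(1 + 68))² = (1087/1469 + 17*69)² = (1087/1469 + 1173)² = (1724224/1469)² = 2972948402176/2157961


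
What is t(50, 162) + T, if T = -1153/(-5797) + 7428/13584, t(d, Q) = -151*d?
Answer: -49539746661/6562204 ≈ -7549.3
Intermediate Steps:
T = 4893539/6562204 (T = -1153*(-1/5797) + 7428*(1/13584) = 1153/5797 + 619/1132 = 4893539/6562204 ≈ 0.74572)
t(50, 162) + T = -151*50 + 4893539/6562204 = -7550 + 4893539/6562204 = -49539746661/6562204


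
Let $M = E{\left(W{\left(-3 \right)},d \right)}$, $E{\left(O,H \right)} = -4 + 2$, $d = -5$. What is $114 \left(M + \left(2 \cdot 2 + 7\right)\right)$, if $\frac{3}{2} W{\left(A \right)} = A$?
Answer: $1026$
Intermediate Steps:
$W{\left(A \right)} = \frac{2 A}{3}$
$E{\left(O,H \right)} = -2$
$M = -2$
$114 \left(M + \left(2 \cdot 2 + 7\right)\right) = 114 \left(-2 + \left(2 \cdot 2 + 7\right)\right) = 114 \left(-2 + \left(4 + 7\right)\right) = 114 \left(-2 + 11\right) = 114 \cdot 9 = 1026$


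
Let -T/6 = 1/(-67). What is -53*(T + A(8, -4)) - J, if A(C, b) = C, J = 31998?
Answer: -2172592/67 ≈ -32427.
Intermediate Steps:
T = 6/67 (T = -6/(-67) = -6*(-1/67) = 6/67 ≈ 0.089552)
-53*(T + A(8, -4)) - J = -53*(6/67 + 8) - 1*31998 = -53*542/67 - 31998 = -28726/67 - 31998 = -2172592/67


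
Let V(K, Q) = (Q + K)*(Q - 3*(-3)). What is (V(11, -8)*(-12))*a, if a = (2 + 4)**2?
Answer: -1296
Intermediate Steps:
V(K, Q) = (9 + Q)*(K + Q) (V(K, Q) = (K + Q)*(Q + 9) = (K + Q)*(9 + Q) = (9 + Q)*(K + Q))
a = 36 (a = 6**2 = 36)
(V(11, -8)*(-12))*a = (((-8)**2 + 9*11 + 9*(-8) + 11*(-8))*(-12))*36 = ((64 + 99 - 72 - 88)*(-12))*36 = (3*(-12))*36 = -36*36 = -1296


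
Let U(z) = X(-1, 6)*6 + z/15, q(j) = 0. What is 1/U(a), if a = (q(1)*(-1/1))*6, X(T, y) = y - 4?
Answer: 1/12 ≈ 0.083333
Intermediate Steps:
X(T, y) = -4 + y
a = 0 (a = (0*(-1/1))*6 = (0*(-1*1))*6 = (0*(-1))*6 = 0*6 = 0)
U(z) = 12 + z/15 (U(z) = (-4 + 6)*6 + z/15 = 2*6 + z*(1/15) = 12 + z/15)
1/U(a) = 1/(12 + (1/15)*0) = 1/(12 + 0) = 1/12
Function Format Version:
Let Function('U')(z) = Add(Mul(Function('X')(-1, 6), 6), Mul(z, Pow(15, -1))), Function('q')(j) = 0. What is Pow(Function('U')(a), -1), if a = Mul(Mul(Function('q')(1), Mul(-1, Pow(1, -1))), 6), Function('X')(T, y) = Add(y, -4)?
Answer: Rational(1, 12) ≈ 0.083333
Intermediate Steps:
Function('X')(T, y) = Add(-4, y)
a = 0 (a = Mul(Mul(0, Mul(-1, Pow(1, -1))), 6) = Mul(Mul(0, Mul(-1, 1)), 6) = Mul(Mul(0, -1), 6) = Mul(0, 6) = 0)
Function('U')(z) = Add(12, Mul(Rational(1, 15), z)) (Function('U')(z) = Add(Mul(Add(-4, 6), 6), Mul(z, Pow(15, -1))) = Add(Mul(2, 6), Mul(z, Rational(1, 15))) = Add(12, Mul(Rational(1, 15), z)))
Pow(Function('U')(a), -1) = Pow(Add(12, Mul(Rational(1, 15), 0)), -1) = Pow(Add(12, 0), -1) = Pow(12, -1) = Rational(1, 12)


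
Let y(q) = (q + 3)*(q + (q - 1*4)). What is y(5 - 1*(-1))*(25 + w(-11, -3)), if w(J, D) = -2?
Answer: 1656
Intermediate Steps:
y(q) = (-4 + 2*q)*(3 + q) (y(q) = (3 + q)*(q + (q - 4)) = (3 + q)*(q + (-4 + q)) = (3 + q)*(-4 + 2*q) = (-4 + 2*q)*(3 + q))
y(5 - 1*(-1))*(25 + w(-11, -3)) = (-12 + 2*(5 - 1*(-1)) + 2*(5 - 1*(-1))**2)*(25 - 2) = (-12 + 2*(5 + 1) + 2*(5 + 1)**2)*23 = (-12 + 2*6 + 2*6**2)*23 = (-12 + 12 + 2*36)*23 = (-12 + 12 + 72)*23 = 72*23 = 1656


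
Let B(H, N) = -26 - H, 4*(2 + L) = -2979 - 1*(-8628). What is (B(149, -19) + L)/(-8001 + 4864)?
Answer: -4941/12548 ≈ -0.39377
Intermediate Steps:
L = 5641/4 (L = -2 + (-2979 - 1*(-8628))/4 = -2 + (-2979 + 8628)/4 = -2 + (1/4)*5649 = -2 + 5649/4 = 5641/4 ≈ 1410.3)
(B(149, -19) + L)/(-8001 + 4864) = ((-26 - 1*149) + 5641/4)/(-8001 + 4864) = ((-26 - 149) + 5641/4)/(-3137) = (-175 + 5641/4)*(-1/3137) = (4941/4)*(-1/3137) = -4941/12548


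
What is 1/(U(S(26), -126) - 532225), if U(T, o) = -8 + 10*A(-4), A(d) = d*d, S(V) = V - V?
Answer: -1/532073 ≈ -1.8794e-6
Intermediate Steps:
S(V) = 0
A(d) = d²
U(T, o) = 152 (U(T, o) = -8 + 10*(-4)² = -8 + 10*16 = -8 + 160 = 152)
1/(U(S(26), -126) - 532225) = 1/(152 - 532225) = 1/(-532073) = -1/532073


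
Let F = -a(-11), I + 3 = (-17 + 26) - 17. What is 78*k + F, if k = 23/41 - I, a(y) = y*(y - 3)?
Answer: 30658/41 ≈ 747.76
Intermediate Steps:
a(y) = y*(-3 + y)
I = -11 (I = -3 + ((-17 + 26) - 17) = -3 + (9 - 17) = -3 - 8 = -11)
F = -154 (F = -(-11)*(-3 - 11) = -(-11)*(-14) = -1*154 = -154)
k = 474/41 (k = 23/41 - 1*(-11) = 23*(1/41) + 11 = 23/41 + 11 = 474/41 ≈ 11.561)
78*k + F = 78*(474/41) - 154 = 36972/41 - 154 = 30658/41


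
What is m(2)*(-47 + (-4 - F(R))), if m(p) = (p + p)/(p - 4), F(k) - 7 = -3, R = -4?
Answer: 110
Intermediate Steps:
F(k) = 4 (F(k) = 7 - 3 = 4)
m(p) = 2*p/(-4 + p) (m(p) = (2*p)/(-4 + p) = 2*p/(-4 + p))
m(2)*(-47 + (-4 - F(R))) = (2*2/(-4 + 2))*(-47 + (-4 - 1*4)) = (2*2/(-2))*(-47 + (-4 - 4)) = (2*2*(-½))*(-47 - 8) = -2*(-55) = 110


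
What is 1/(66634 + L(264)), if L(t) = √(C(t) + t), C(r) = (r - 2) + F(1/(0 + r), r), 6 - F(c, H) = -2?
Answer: 33317/2220044711 - √534/4440089422 ≈ 1.5002e-5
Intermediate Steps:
F(c, H) = 8 (F(c, H) = 6 - 1*(-2) = 6 + 2 = 8)
C(r) = 6 + r (C(r) = (r - 2) + 8 = (-2 + r) + 8 = 6 + r)
L(t) = √(6 + 2*t) (L(t) = √((6 + t) + t) = √(6 + 2*t))
1/(66634 + L(264)) = 1/(66634 + √(6 + 2*264)) = 1/(66634 + √(6 + 528)) = 1/(66634 + √534)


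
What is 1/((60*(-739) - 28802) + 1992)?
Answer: -1/71150 ≈ -1.4055e-5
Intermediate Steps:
1/((60*(-739) - 28802) + 1992) = 1/((-44340 - 28802) + 1992) = 1/(-73142 + 1992) = 1/(-71150) = -1/71150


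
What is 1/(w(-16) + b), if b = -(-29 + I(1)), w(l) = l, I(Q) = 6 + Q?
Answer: ⅙ ≈ 0.16667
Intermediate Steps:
b = 22 (b = -(-29 + (6 + 1)) = -(-29 + 7) = -1*(-22) = 22)
1/(w(-16) + b) = 1/(-16 + 22) = 1/6 = ⅙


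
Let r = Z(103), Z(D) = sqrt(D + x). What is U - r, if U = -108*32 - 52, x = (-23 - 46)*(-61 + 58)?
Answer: -3508 - sqrt(310) ≈ -3525.6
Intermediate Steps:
x = 207 (x = -69*(-3) = 207)
U = -3508 (U = -3456 - 52 = -3508)
Z(D) = sqrt(207 + D) (Z(D) = sqrt(D + 207) = sqrt(207 + D))
r = sqrt(310) (r = sqrt(207 + 103) = sqrt(310) ≈ 17.607)
U - r = -3508 - sqrt(310)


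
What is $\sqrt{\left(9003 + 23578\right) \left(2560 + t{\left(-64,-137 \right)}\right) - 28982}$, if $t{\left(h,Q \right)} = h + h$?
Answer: $21 \sqrt{179610} \approx 8899.9$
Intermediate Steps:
$t{\left(h,Q \right)} = 2 h$
$\sqrt{\left(9003 + 23578\right) \left(2560 + t{\left(-64,-137 \right)}\right) - 28982} = \sqrt{\left(9003 + 23578\right) \left(2560 + 2 \left(-64\right)\right) - 28982} = \sqrt{32581 \left(2560 - 128\right) - 28982} = \sqrt{32581 \cdot 2432 - 28982} = \sqrt{79236992 - 28982} = \sqrt{79208010} = 21 \sqrt{179610}$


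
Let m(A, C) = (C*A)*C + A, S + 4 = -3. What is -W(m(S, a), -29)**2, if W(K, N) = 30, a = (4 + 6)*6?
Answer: -900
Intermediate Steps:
a = 60 (a = 10*6 = 60)
S = -7 (S = -4 - 3 = -7)
m(A, C) = A + A*C**2 (m(A, C) = (A*C)*C + A = A*C**2 + A = A + A*C**2)
-W(m(S, a), -29)**2 = -1*30**2 = -1*900 = -900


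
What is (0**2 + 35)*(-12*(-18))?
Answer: 7560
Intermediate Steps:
(0**2 + 35)*(-12*(-18)) = (0 + 35)*216 = 35*216 = 7560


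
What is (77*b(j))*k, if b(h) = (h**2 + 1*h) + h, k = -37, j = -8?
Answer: -136752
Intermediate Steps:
b(h) = h**2 + 2*h (b(h) = (h**2 + h) + h = (h + h**2) + h = h**2 + 2*h)
(77*b(j))*k = (77*(-8*(2 - 8)))*(-37) = (77*(-8*(-6)))*(-37) = (77*48)*(-37) = 3696*(-37) = -136752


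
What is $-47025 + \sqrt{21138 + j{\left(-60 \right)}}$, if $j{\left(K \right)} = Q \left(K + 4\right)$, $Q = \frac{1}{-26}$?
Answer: $-47025 + \frac{\sqrt{3572686}}{13} \approx -46880.0$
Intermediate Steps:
$Q = - \frac{1}{26} \approx -0.038462$
$j{\left(K \right)} = - \frac{2}{13} - \frac{K}{26}$ ($j{\left(K \right)} = - \frac{K + 4}{26} = - \frac{4 + K}{26} = - \frac{2}{13} - \frac{K}{26}$)
$-47025 + \sqrt{21138 + j{\left(-60 \right)}} = -47025 + \sqrt{21138 - - \frac{28}{13}} = -47025 + \sqrt{21138 + \left(- \frac{2}{13} + \frac{30}{13}\right)} = -47025 + \sqrt{21138 + \frac{28}{13}} = -47025 + \sqrt{\frac{274822}{13}} = -47025 + \frac{\sqrt{3572686}}{13}$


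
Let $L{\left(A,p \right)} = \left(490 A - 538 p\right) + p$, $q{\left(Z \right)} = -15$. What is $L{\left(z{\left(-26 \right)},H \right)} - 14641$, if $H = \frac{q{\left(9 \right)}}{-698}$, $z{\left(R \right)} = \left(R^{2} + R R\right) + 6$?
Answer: $\frac{454235687}{698} \approx 6.5077 \cdot 10^{5}$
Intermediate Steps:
$z{\left(R \right)} = 6 + 2 R^{2}$ ($z{\left(R \right)} = \left(R^{2} + R^{2}\right) + 6 = 2 R^{2} + 6 = 6 + 2 R^{2}$)
$H = \frac{15}{698}$ ($H = - \frac{15}{-698} = \left(-15\right) \left(- \frac{1}{698}\right) = \frac{15}{698} \approx 0.02149$)
$L{\left(A,p \right)} = - 537 p + 490 A$ ($L{\left(A,p \right)} = \left(- 538 p + 490 A\right) + p = - 537 p + 490 A$)
$L{\left(z{\left(-26 \right)},H \right)} - 14641 = \left(\left(-537\right) \frac{15}{698} + 490 \left(6 + 2 \left(-26\right)^{2}\right)\right) - 14641 = \left(- \frac{8055}{698} + 490 \left(6 + 2 \cdot 676\right)\right) - 14641 = \left(- \frac{8055}{698} + 490 \left(6 + 1352\right)\right) - 14641 = \left(- \frac{8055}{698} + 490 \cdot 1358\right) - 14641 = \left(- \frac{8055}{698} + 665420\right) - 14641 = \frac{464455105}{698} - 14641 = \frac{454235687}{698}$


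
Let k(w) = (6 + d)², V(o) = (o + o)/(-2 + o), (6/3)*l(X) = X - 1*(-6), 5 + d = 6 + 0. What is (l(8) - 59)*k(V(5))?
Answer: -2548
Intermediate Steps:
d = 1 (d = -5 + (6 + 0) = -5 + 6 = 1)
l(X) = 3 + X/2 (l(X) = (X - 1*(-6))/2 = (X + 6)/2 = (6 + X)/2 = 3 + X/2)
V(o) = 2*o/(-2 + o) (V(o) = (2*o)/(-2 + o) = 2*o/(-2 + o))
k(w) = 49 (k(w) = (6 + 1)² = 7² = 49)
(l(8) - 59)*k(V(5)) = ((3 + (½)*8) - 59)*49 = ((3 + 4) - 59)*49 = (7 - 59)*49 = -52*49 = -2548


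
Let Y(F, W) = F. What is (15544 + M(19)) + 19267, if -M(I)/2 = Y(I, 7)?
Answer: 34773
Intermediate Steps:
M(I) = -2*I
(15544 + M(19)) + 19267 = (15544 - 2*19) + 19267 = (15544 - 38) + 19267 = 15506 + 19267 = 34773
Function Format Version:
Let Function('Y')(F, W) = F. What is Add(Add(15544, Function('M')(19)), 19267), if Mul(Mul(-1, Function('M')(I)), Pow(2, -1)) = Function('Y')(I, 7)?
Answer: 34773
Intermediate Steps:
Function('M')(I) = Mul(-2, I)
Add(Add(15544, Function('M')(19)), 19267) = Add(Add(15544, Mul(-2, 19)), 19267) = Add(Add(15544, -38), 19267) = Add(15506, 19267) = 34773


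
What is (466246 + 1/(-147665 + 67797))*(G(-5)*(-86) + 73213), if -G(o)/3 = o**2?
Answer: 72353697328961/1948 ≈ 3.7143e+10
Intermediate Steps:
G(o) = -3*o**2
(466246 + 1/(-147665 + 67797))*(G(-5)*(-86) + 73213) = (466246 + 1/(-147665 + 67797))*(-3*(-5)**2*(-86) + 73213) = (466246 + 1/(-79868))*(-3*25*(-86) + 73213) = (466246 - 1/79868)*(-75*(-86) + 73213) = 37238135527*(6450 + 73213)/79868 = (37238135527/79868)*79663 = 72353697328961/1948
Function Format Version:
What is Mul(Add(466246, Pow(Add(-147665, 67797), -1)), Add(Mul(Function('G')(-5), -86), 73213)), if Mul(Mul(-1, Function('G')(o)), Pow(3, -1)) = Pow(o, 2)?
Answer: Rational(72353697328961, 1948) ≈ 3.7143e+10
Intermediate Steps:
Function('G')(o) = Mul(-3, Pow(o, 2))
Mul(Add(466246, Pow(Add(-147665, 67797), -1)), Add(Mul(Function('G')(-5), -86), 73213)) = Mul(Add(466246, Pow(Add(-147665, 67797), -1)), Add(Mul(Mul(-3, Pow(-5, 2)), -86), 73213)) = Mul(Add(466246, Pow(-79868, -1)), Add(Mul(Mul(-3, 25), -86), 73213)) = Mul(Add(466246, Rational(-1, 79868)), Add(Mul(-75, -86), 73213)) = Mul(Rational(37238135527, 79868), Add(6450, 73213)) = Mul(Rational(37238135527, 79868), 79663) = Rational(72353697328961, 1948)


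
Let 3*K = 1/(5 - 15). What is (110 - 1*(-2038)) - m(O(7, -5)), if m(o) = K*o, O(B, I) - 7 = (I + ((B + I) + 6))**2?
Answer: 32228/15 ≈ 2148.5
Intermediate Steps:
O(B, I) = 7 + (6 + B + 2*I)**2 (O(B, I) = 7 + (I + ((B + I) + 6))**2 = 7 + (I + (6 + B + I))**2 = 7 + (6 + B + 2*I)**2)
K = -1/30 (K = 1/(3*(5 - 15)) = (1/3)/(-10) = (1/3)*(-1/10) = -1/30 ≈ -0.033333)
m(o) = -o/30
(110 - 1*(-2038)) - m(O(7, -5)) = (110 - 1*(-2038)) - (-1)*(7 + (6 + 7 + 2*(-5))**2)/30 = (110 + 2038) - (-1)*(7 + (6 + 7 - 10)**2)/30 = 2148 - (-1)*(7 + 3**2)/30 = 2148 - (-1)*(7 + 9)/30 = 2148 - (-1)*16/30 = 2148 - 1*(-8/15) = 2148 + 8/15 = 32228/15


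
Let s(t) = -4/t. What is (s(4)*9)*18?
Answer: -162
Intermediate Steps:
(s(4)*9)*18 = (-4/4*9)*18 = (-4*¼*9)*18 = -1*9*18 = -9*18 = -162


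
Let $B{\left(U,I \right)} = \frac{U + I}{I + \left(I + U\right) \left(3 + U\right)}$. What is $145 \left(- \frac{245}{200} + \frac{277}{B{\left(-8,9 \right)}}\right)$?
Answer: $\frac{1283859}{8} \approx 1.6048 \cdot 10^{5}$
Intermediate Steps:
$B{\left(U,I \right)} = \frac{I + U}{I + \left(3 + U\right) \left(I + U\right)}$
$145 \left(- \frac{245}{200} + \frac{277}{B{\left(-8,9 \right)}}\right) = 145 \left(- \frac{245}{200} + \frac{277}{\frac{1}{\left(-8\right)^{2} + 3 \left(-8\right) + 4 \cdot 9 + 9 \left(-8\right)} \left(9 - 8\right)}\right) = 145 \left(\left(-245\right) \frac{1}{200} + \frac{277}{\frac{1}{64 - 24 + 36 - 72} \cdot 1}\right) = 145 \left(- \frac{49}{40} + \frac{277}{\frac{1}{4} \cdot 1}\right) = 145 \left(- \frac{49}{40} + 277 \frac{1}{\frac{1}{4}}\right) = 145 \left(- \frac{49}{40} + 277 \cdot 4\right) = 145 \left(- \frac{49}{40} + 1108\right) = 145 \cdot \frac{44271}{40} = \frac{1283859}{8}$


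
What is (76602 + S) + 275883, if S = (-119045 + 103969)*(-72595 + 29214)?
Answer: 654364441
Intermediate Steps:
S = 654011956 (S = -15076*(-43381) = 654011956)
(76602 + S) + 275883 = (76602 + 654011956) + 275883 = 654088558 + 275883 = 654364441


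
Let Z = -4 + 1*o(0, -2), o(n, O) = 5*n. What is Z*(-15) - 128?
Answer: -68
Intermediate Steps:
Z = -4 (Z = -4 + 1*(5*0) = -4 + 1*0 = -4 + 0 = -4)
Z*(-15) - 128 = -4*(-15) - 128 = 60 - 128 = -68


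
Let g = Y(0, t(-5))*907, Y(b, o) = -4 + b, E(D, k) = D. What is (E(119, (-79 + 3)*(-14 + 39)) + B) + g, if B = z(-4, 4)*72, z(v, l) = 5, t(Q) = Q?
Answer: -3149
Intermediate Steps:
g = -3628 (g = (-4 + 0)*907 = -4*907 = -3628)
B = 360 (B = 5*72 = 360)
(E(119, (-79 + 3)*(-14 + 39)) + B) + g = (119 + 360) - 3628 = 479 - 3628 = -3149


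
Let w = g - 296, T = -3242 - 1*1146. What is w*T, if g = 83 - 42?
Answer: 1118940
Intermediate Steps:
g = 41
T = -4388 (T = -3242 - 1146 = -4388)
w = -255 (w = 41 - 296 = -255)
w*T = -255*(-4388) = 1118940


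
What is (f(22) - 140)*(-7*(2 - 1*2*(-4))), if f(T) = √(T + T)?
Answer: 9800 - 140*√11 ≈ 9335.7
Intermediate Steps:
f(T) = √2*√T (f(T) = √(2*T) = √2*√T)
(f(22) - 140)*(-7*(2 - 1*2*(-4))) = (√2*√22 - 140)*(-7*(2 - 1*2*(-4))) = (2*√11 - 140)*(-7*(2 - 2*(-4))) = (-140 + 2*√11)*(-7*(2 + 8)) = (-140 + 2*√11)*(-7*10) = (-140 + 2*√11)*(-70) = 9800 - 140*√11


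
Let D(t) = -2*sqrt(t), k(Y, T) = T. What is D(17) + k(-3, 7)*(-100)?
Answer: -700 - 2*sqrt(17) ≈ -708.25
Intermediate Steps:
D(17) + k(-3, 7)*(-100) = -2*sqrt(17) + 7*(-100) = -2*sqrt(17) - 700 = -700 - 2*sqrt(17)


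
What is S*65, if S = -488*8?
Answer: -253760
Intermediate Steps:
S = -3904
S*65 = -3904*65 = -253760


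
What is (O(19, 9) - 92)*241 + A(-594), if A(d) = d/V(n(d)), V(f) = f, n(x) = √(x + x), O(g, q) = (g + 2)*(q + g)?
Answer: 119536 + 3*I*√33 ≈ 1.1954e+5 + 17.234*I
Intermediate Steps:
O(g, q) = (2 + g)*(g + q)
n(x) = √2*√x (n(x) = √(2*x) = √2*√x)
A(d) = √2*√d/2 (A(d) = d/((√2*√d)) = d*(√2/(2*√d)) = √2*√d/2)
(O(19, 9) - 92)*241 + A(-594) = ((19² + 2*19 + 2*9 + 19*9) - 92)*241 + √2*√(-594)/2 = ((361 + 38 + 18 + 171) - 92)*241 + √2*(3*I*√66)/2 = (588 - 92)*241 + 3*I*√33 = 496*241 + 3*I*√33 = 119536 + 3*I*√33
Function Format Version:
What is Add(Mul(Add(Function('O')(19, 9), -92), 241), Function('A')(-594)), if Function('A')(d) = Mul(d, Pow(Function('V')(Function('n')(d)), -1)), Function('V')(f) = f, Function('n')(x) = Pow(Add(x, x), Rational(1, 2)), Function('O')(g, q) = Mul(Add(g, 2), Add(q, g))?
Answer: Add(119536, Mul(3, I, Pow(33, Rational(1, 2)))) ≈ Add(1.1954e+5, Mul(17.234, I))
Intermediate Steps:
Function('O')(g, q) = Mul(Add(2, g), Add(g, q))
Function('n')(x) = Mul(Pow(2, Rational(1, 2)), Pow(x, Rational(1, 2))) (Function('n')(x) = Pow(Mul(2, x), Rational(1, 2)) = Mul(Pow(2, Rational(1, 2)), Pow(x, Rational(1, 2))))
Function('A')(d) = Mul(Rational(1, 2), Pow(2, Rational(1, 2)), Pow(d, Rational(1, 2))) (Function('A')(d) = Mul(d, Pow(Mul(Pow(2, Rational(1, 2)), Pow(d, Rational(1, 2))), -1)) = Mul(d, Mul(Rational(1, 2), Pow(2, Rational(1, 2)), Pow(d, Rational(-1, 2)))) = Mul(Rational(1, 2), Pow(2, Rational(1, 2)), Pow(d, Rational(1, 2))))
Add(Mul(Add(Function('O')(19, 9), -92), 241), Function('A')(-594)) = Add(Mul(Add(Add(Pow(19, 2), Mul(2, 19), Mul(2, 9), Mul(19, 9)), -92), 241), Mul(Rational(1, 2), Pow(2, Rational(1, 2)), Pow(-594, Rational(1, 2)))) = Add(Mul(Add(Add(361, 38, 18, 171), -92), 241), Mul(Rational(1, 2), Pow(2, Rational(1, 2)), Mul(3, I, Pow(66, Rational(1, 2))))) = Add(Mul(Add(588, -92), 241), Mul(3, I, Pow(33, Rational(1, 2)))) = Add(Mul(496, 241), Mul(3, I, Pow(33, Rational(1, 2)))) = Add(119536, Mul(3, I, Pow(33, Rational(1, 2))))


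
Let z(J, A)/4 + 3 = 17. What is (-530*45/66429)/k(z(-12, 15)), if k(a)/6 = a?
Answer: -1325/1240008 ≈ -0.0010685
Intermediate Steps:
z(J, A) = 56 (z(J, A) = -12 + 4*17 = -12 + 68 = 56)
k(a) = 6*a
(-530*45/66429)/k(z(-12, 15)) = (-530*45/66429)/((6*56)) = -23850*1/66429/336 = -2650/7381*1/336 = -1325/1240008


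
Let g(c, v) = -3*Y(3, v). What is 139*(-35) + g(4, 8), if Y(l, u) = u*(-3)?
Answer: -4793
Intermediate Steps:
Y(l, u) = -3*u
g(c, v) = 9*v (g(c, v) = -(-9)*v = 9*v)
139*(-35) + g(4, 8) = 139*(-35) + 9*8 = -4865 + 72 = -4793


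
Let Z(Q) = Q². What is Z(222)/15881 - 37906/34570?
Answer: 550881347/274503085 ≈ 2.0068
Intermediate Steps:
Z(222)/15881 - 37906/34570 = 222²/15881 - 37906/34570 = 49284*(1/15881) - 37906*1/34570 = 49284/15881 - 18953/17285 = 550881347/274503085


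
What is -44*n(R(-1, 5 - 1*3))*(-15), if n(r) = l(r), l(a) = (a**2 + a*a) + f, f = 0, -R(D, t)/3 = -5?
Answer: 297000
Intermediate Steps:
R(D, t) = 15 (R(D, t) = -3*(-5) = 15)
l(a) = 2*a**2 (l(a) = (a**2 + a*a) + 0 = (a**2 + a**2) + 0 = 2*a**2 + 0 = 2*a**2)
n(r) = 2*r**2
-44*n(R(-1, 5 - 1*3))*(-15) = -88*15**2*(-15) = -88*225*(-15) = -44*450*(-15) = -19800*(-15) = 297000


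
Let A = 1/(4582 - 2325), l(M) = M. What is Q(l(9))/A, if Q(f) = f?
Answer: 20313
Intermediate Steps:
A = 1/2257 ≈ 0.00044307
Q(l(9))/A = 9/(1/2257) = 9*2257 = 20313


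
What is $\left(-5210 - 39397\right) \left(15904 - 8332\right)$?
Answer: $-337764204$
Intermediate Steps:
$\left(-5210 - 39397\right) \left(15904 - 8332\right) = \left(-44607\right) 7572 = -337764204$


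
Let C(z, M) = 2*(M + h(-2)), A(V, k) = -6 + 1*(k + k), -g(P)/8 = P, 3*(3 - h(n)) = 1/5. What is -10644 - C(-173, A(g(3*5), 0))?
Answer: -159568/15 ≈ -10638.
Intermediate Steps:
h(n) = 44/15 (h(n) = 3 - ⅓/5 = 3 - ⅓*⅕ = 3 - 1/15 = 44/15)
g(P) = -8*P
A(V, k) = -6 + 2*k (A(V, k) = -6 + 1*(2*k) = -6 + 2*k)
C(z, M) = 88/15 + 2*M (C(z, M) = 2*(M + 44/15) = 2*(44/15 + M) = 88/15 + 2*M)
-10644 - C(-173, A(g(3*5), 0)) = -10644 - (88/15 + 2*(-6 + 2*0)) = -10644 - (88/15 + 2*(-6 + 0)) = -10644 - (88/15 + 2*(-6)) = -10644 - (88/15 - 12) = -10644 - 1*(-92/15) = -10644 + 92/15 = -159568/15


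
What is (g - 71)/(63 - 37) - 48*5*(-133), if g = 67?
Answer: 414958/13 ≈ 31920.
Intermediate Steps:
(g - 71)/(63 - 37) - 48*5*(-133) = (67 - 71)/(63 - 37) - 48*5*(-133) = -4/26 - 240*(-133) = -4*1/26 + 31920 = -2/13 + 31920 = 414958/13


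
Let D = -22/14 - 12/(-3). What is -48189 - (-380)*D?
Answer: -330863/7 ≈ -47266.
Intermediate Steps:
D = 17/7 (D = -22*1/14 - 12*(-⅓) = -11/7 + 4 = 17/7 ≈ 2.4286)
-48189 - (-380)*D = -48189 - (-380)*17/7 = -48189 - 1*(-6460/7) = -48189 + 6460/7 = -330863/7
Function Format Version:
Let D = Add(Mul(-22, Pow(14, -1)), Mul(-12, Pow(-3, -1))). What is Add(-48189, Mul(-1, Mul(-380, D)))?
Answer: Rational(-330863, 7) ≈ -47266.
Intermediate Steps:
D = Rational(17, 7) (D = Add(Mul(-22, Rational(1, 14)), Mul(-12, Rational(-1, 3))) = Add(Rational(-11, 7), 4) = Rational(17, 7) ≈ 2.4286)
Add(-48189, Mul(-1, Mul(-380, D))) = Add(-48189, Mul(-1, Mul(-380, Rational(17, 7)))) = Add(-48189, Mul(-1, Rational(-6460, 7))) = Add(-48189, Rational(6460, 7)) = Rational(-330863, 7)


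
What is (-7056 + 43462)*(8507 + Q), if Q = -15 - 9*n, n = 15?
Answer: 304244942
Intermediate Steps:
Q = -150 (Q = -15 - 9*15 = -15 - 135 = -150)
(-7056 + 43462)*(8507 + Q) = (-7056 + 43462)*(8507 - 150) = 36406*8357 = 304244942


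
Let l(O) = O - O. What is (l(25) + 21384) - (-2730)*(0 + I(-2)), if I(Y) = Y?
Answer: 15924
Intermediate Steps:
l(O) = 0
(l(25) + 21384) - (-2730)*(0 + I(-2)) = (0 + 21384) - (-2730)*(0 - 2) = 21384 - (-2730)*(-2) = 21384 - 546*10 = 21384 - 5460 = 15924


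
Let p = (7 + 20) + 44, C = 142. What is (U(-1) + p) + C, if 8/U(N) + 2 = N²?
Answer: 205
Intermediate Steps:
U(N) = 8/(-2 + N²)
p = 71 (p = 27 + 44 = 71)
(U(-1) + p) + C = (8/(-2 + (-1)²) + 71) + 142 = (8/(-2 + 1) + 71) + 142 = (8/(-1) + 71) + 142 = (8*(-1) + 71) + 142 = (-8 + 71) + 142 = 63 + 142 = 205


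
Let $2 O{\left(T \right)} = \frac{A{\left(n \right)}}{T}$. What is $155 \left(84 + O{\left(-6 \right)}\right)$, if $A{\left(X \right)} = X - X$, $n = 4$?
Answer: $13020$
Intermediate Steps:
$A{\left(X \right)} = 0$
$O{\left(T \right)} = 0$ ($O{\left(T \right)} = \frac{0 \frac{1}{T}}{2} = \frac{1}{2} \cdot 0 = 0$)
$155 \left(84 + O{\left(-6 \right)}\right) = 155 \left(84 + 0\right) = 155 \cdot 84 = 13020$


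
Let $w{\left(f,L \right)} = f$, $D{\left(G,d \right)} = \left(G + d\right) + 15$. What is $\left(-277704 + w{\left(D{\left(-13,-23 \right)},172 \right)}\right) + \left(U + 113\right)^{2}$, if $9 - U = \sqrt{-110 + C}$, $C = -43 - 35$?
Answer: $-263029 - 488 i \sqrt{47} \approx -2.6303 \cdot 10^{5} - 3345.6 i$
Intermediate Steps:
$C = -78$ ($C = -43 - 35 = -78$)
$D{\left(G,d \right)} = 15 + G + d$
$U = 9 - 2 i \sqrt{47}$ ($U = 9 - \sqrt{-110 - 78} = 9 - \sqrt{-188} = 9 - 2 i \sqrt{47} \approx 9.0 - 13.711 i$)
$\left(-277704 + w{\left(D{\left(-13,-23 \right)},172 \right)}\right) + \left(U + 113\right)^{2} = \left(-277704 - 21\right) + \left(\left(9 - 2 i \sqrt{47}\right) + 113\right)^{2} = \left(-277704 - 21\right) + \left(122 - 2 i \sqrt{47}\right)^{2} = -277725 + \left(122 - 2 i \sqrt{47}\right)^{2}$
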